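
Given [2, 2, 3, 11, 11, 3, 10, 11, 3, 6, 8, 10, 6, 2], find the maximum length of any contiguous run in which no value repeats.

[2] len 1
[2] len 1
[2, 3] len 2
[2, 3, 11] len 3
[11] len 1
[11, 3] len 2
[11, 3, 10] len 3
[3, 10, 11] len 3
[10, 11, 3] len 3
[10, 11, 3, 6] len 4
[10, 11, 3, 6, 8] len 5
[11, 3, 6, 8, 10] len 5
[8, 10, 6] len 3
[8, 10, 6, 2] len 4
Longest all-distinct length: 5.

5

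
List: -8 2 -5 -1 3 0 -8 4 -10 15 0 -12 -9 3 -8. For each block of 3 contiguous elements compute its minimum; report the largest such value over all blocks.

-8 2 -5 → min -8
2 -5 -1 → min -5
-5 -1 3 → min -5
-1 3 0 → min -1
3 0 -8 → min -8
0 -8 4 → min -8
-8 4 -10 → min -10
4 -10 15 → min -10
-10 15 0 → min -10
15 0 -12 → min -12
0 -12 -9 → min -12
-12 -9 3 → min -12
-9 3 -8 → min -9
Largest of these is -1.

-1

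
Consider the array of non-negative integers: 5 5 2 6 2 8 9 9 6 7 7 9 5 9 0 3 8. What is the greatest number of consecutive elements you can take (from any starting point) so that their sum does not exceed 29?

Extend to the right; shrink from the left whenever the sum exceeds 29:
→ 5: sum 5, len 1
→ 5: sum 10, len 2
→ 2: sum 12, len 3
→ 6: sum 18, len 4
→ 2: sum 20, len 5
→ 8: sum 28, len 6
→ 9 (dropped 5, 5): sum 27, len 5
→ 9 (dropped 2, 6): sum 28, len 4
→ 6 (dropped 2, 8): sum 24, len 3
→ 7 (dropped 9): sum 22, len 3
→ 7: sum 29, len 4
→ 9 (dropped 9): sum 29, len 4
→ 5 (dropped 6): sum 28, len 4
→ 9 (dropped 7, 7): sum 23, len 3
→ 0: sum 23, len 4
→ 3: sum 26, len 5
→ 8 (dropped 9): sum 25, len 5
Longest length seen: 6.

6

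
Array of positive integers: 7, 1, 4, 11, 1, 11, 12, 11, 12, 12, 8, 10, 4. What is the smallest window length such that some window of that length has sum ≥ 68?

Extend right; whenever the sum reaches 68, record the length and shrink from the left:
add 7: running sum 7 < 68
add 1: running sum 8 < 68
add 4: running sum 12 < 68
add 11: running sum 23 < 68
add 1: running sum 24 < 68
add 11: running sum 35 < 68
add 12: running sum 47 < 68
add 11: running sum 58 < 68
add 12: shortest ending here [7, 1, 4, 11, 1, 11, 12, 11, 12] sum 70, len 9
add 12: shortest ending here [11, 1, 11, 12, 11, 12, 12] sum 70, len 7
add 8: shortest ending here [11, 1, 11, 12, 11, 12, 12, 8] sum 78, len 8
add 10: shortest ending here [11, 12, 11, 12, 12, 8, 10] sum 76, len 7
add 4: shortest ending here [12, 11, 12, 12, 8, 10, 4] sum 69, len 7
Shortest qualifying length: 7.

7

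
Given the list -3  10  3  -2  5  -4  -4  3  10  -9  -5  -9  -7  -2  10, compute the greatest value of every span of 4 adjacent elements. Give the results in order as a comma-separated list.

(-3, 10, 3, -2) → max 10
(10, 3, -2, 5) → max 10
(3, -2, 5, -4) → max 5
(-2, 5, -4, -4) → max 5
(5, -4, -4, 3) → max 5
(-4, -4, 3, 10) → max 10
(-4, 3, 10, -9) → max 10
(3, 10, -9, -5) → max 10
(10, -9, -5, -9) → max 10
(-9, -5, -9, -7) → max -5
(-5, -9, -7, -2) → max -2
(-9, -7, -2, 10) → max 10

10, 10, 5, 5, 5, 10, 10, 10, 10, -5, -2, 10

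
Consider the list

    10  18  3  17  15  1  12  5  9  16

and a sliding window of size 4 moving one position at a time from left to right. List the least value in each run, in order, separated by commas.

3, 3, 1, 1, 1, 1, 5

Sliding a size-4 window across the 10 values:
[10, 18, 3, 17] → min 3
[18, 3, 17, 15] → min 3
[3, 17, 15, 1] → min 1
[17, 15, 1, 12] → min 1
[15, 1, 12, 5] → min 1
[1, 12, 5, 9] → min 1
[12, 5, 9, 16] → min 5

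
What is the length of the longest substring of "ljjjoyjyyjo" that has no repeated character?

add l: [l] len 1
add j: [l, j] len 2
add j (repeat j, move left end past it): [j] len 1
add j (repeat j, move left end past it): [j] len 1
add o: [j, o] len 2
add y: [j, o, y] len 3
add j (repeat j, move left end past it): [o, y, j] len 3
add y (repeat y, move left end past it): [j, y] len 2
add y (repeat y, move left end past it): [y] len 1
add j: [y, j] len 2
add o: [y, j, o] len 3
Longest all-distinct length: 3.

3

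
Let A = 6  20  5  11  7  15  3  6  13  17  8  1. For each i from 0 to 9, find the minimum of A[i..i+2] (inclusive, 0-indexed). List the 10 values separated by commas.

5, 5, 5, 7, 3, 3, 3, 6, 8, 1

(6, 20, 5) → min 5
(20, 5, 11) → min 5
(5, 11, 7) → min 5
(11, 7, 15) → min 7
(7, 15, 3) → min 3
(15, 3, 6) → min 3
(3, 6, 13) → min 3
(6, 13, 17) → min 6
(13, 17, 8) → min 8
(17, 8, 1) → min 1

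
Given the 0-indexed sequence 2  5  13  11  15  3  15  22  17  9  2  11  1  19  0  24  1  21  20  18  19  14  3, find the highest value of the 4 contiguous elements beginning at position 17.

21

Elements at indices 17..20: 21, 20, 18, 19
max(21, 20, 18, 19) = 21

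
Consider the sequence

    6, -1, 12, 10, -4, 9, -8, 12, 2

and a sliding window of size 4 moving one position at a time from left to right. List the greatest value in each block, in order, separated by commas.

6 -1 12 10 → max 12
-1 12 10 -4 → max 12
12 10 -4 9 → max 12
10 -4 9 -8 → max 10
-4 9 -8 12 → max 12
9 -8 12 2 → max 12

12, 12, 12, 10, 12, 12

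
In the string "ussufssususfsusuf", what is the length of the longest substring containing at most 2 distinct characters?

add u: window [u] (1 distinct), len 1
add s: window [u, s] (2 distinct), len 2
add s: window [u, s, s] (2 distinct), len 3
add u: window [u, s, s, u] (2 distinct), len 4
add f: window [u, f] (2 distinct), len 2
add s: window [f, s] (2 distinct), len 2
add s: window [f, s, s] (2 distinct), len 3
add u: window [s, s, u] (2 distinct), len 3
add s: window [s, s, u, s] (2 distinct), len 4
add u: window [s, s, u, s, u] (2 distinct), len 5
add s: window [s, s, u, s, u, s] (2 distinct), len 6
add f: window [s, f] (2 distinct), len 2
add s: window [s, f, s] (2 distinct), len 3
add u: window [s, u] (2 distinct), len 2
add s: window [s, u, s] (2 distinct), len 3
add u: window [s, u, s, u] (2 distinct), len 4
add f: window [u, f] (2 distinct), len 2
Longest length with ≤2 distinct: 6.

6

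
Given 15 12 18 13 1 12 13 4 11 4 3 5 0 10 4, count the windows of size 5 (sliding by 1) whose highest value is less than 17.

(15, 12, 18, 13, 1) → max 18
(12, 18, 13, 1, 12) → max 18
(18, 13, 1, 12, 13) → max 18
(13, 1, 12, 13, 4) → max 13  < 17 ✓
(1, 12, 13, 4, 11) → max 13  < 17 ✓
(12, 13, 4, 11, 4) → max 13  < 17 ✓
(13, 4, 11, 4, 3) → max 13  < 17 ✓
(4, 11, 4, 3, 5) → max 11  < 17 ✓
(11, 4, 3, 5, 0) → max 11  < 17 ✓
(4, 3, 5, 0, 10) → max 10  < 17 ✓
(3, 5, 0, 10, 4) → max 10  < 17 ✓
8 windows satisfy the condition.

8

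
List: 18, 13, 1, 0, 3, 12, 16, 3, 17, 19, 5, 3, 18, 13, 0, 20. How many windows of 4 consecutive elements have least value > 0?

7

(18, 13, 1, 0) → min 0
(13, 1, 0, 3) → min 0
(1, 0, 3, 12) → min 0
(0, 3, 12, 16) → min 0
(3, 12, 16, 3) → min 3  > 0 ✓
(12, 16, 3, 17) → min 3  > 0 ✓
(16, 3, 17, 19) → min 3  > 0 ✓
(3, 17, 19, 5) → min 3  > 0 ✓
(17, 19, 5, 3) → min 3  > 0 ✓
(19, 5, 3, 18) → min 3  > 0 ✓
(5, 3, 18, 13) → min 3  > 0 ✓
(3, 18, 13, 0) → min 0
(18, 13, 0, 20) → min 0
7 windows satisfy the condition.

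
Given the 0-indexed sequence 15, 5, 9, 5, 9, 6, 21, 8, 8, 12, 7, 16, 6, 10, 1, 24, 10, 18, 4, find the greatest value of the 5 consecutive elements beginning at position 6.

21

Elements at indices 6..10: 21, 8, 8, 12, 7
max(21, 8, 8, 12, 7) = 21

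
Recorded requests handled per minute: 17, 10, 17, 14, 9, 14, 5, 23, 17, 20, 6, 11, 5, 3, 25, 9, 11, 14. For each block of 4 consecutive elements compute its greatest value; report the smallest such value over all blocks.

11

17 10 17 14 → max 17
10 17 14 9 → max 17
17 14 9 14 → max 17
14 9 14 5 → max 14
9 14 5 23 → max 23
14 5 23 17 → max 23
5 23 17 20 → max 23
23 17 20 6 → max 23
17 20 6 11 → max 20
20 6 11 5 → max 20
6 11 5 3 → max 11
11 5 3 25 → max 25
5 3 25 9 → max 25
3 25 9 11 → max 25
25 9 11 14 → max 25
Smallest of these is 11.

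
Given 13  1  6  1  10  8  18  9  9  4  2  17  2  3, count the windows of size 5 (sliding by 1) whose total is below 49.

13 1 6 1 10 → sum 31  < 49 ✓
1 6 1 10 8 → sum 26  < 49 ✓
6 1 10 8 18 → sum 43  < 49 ✓
1 10 8 18 9 → sum 46  < 49 ✓
10 8 18 9 9 → sum 54
8 18 9 9 4 → sum 48  < 49 ✓
18 9 9 4 2 → sum 42  < 49 ✓
9 9 4 2 17 → sum 41  < 49 ✓
9 4 2 17 2 → sum 34  < 49 ✓
4 2 17 2 3 → sum 28  < 49 ✓
9 windows satisfy the condition.

9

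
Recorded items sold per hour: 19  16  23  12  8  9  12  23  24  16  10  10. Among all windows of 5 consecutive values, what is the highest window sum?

19 16 23 12 8 → sum 78
16 23 12 8 9 → sum 68
23 12 8 9 12 → sum 64
12 8 9 12 23 → sum 64
8 9 12 23 24 → sum 76
9 12 23 24 16 → sum 84
12 23 24 16 10 → sum 85
23 24 16 10 10 → sum 83
Highest of these is 85.

85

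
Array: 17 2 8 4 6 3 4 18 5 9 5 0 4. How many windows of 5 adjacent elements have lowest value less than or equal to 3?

8

(17, 2, 8, 4, 6) → min 2  ≤ 3 ✓
(2, 8, 4, 6, 3) → min 2  ≤ 3 ✓
(8, 4, 6, 3, 4) → min 3  ≤ 3 ✓
(4, 6, 3, 4, 18) → min 3  ≤ 3 ✓
(6, 3, 4, 18, 5) → min 3  ≤ 3 ✓
(3, 4, 18, 5, 9) → min 3  ≤ 3 ✓
(4, 18, 5, 9, 5) → min 4
(18, 5, 9, 5, 0) → min 0  ≤ 3 ✓
(5, 9, 5, 0, 4) → min 0  ≤ 3 ✓
8 windows satisfy the condition.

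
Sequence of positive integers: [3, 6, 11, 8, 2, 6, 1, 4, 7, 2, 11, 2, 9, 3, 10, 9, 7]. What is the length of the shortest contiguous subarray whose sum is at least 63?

10

add 3: running sum 3 < 63
add 6: running sum 9 < 63
add 11: running sum 20 < 63
add 8: running sum 28 < 63
add 2: running sum 30 < 63
add 6: running sum 36 < 63
add 1: running sum 37 < 63
add 4: running sum 41 < 63
add 7: running sum 48 < 63
add 2: running sum 50 < 63
add 11: running sum 61 < 63
add 2: shortest ending here [3, 6, 11, 8, 2, 6, 1, 4, 7, 2, 11, 2] sum 63, len 12
add 9: shortest ending here [11, 8, 2, 6, 1, 4, 7, 2, 11, 2, 9] sum 63, len 11
add 3: shortest ending here [11, 8, 2, 6, 1, 4, 7, 2, 11, 2, 9, 3] sum 66, len 12
add 10: shortest ending here [8, 2, 6, 1, 4, 7, 2, 11, 2, 9, 3, 10] sum 65, len 12
add 9: shortest ending here [6, 1, 4, 7, 2, 11, 2, 9, 3, 10, 9] sum 64, len 11
add 7: shortest ending here [4, 7, 2, 11, 2, 9, 3, 10, 9, 7] sum 64, len 10
Shortest qualifying length: 10.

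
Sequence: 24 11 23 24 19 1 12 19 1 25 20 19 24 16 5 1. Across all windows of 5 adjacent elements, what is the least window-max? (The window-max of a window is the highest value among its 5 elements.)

Window maxs for each of the 12 positions:
[24, 11, 23, 24, 19] → max 24
[11, 23, 24, 19, 1] → max 24
[23, 24, 19, 1, 12] → max 24
[24, 19, 1, 12, 19] → max 24
[19, 1, 12, 19, 1] → max 19
[1, 12, 19, 1, 25] → max 25
[12, 19, 1, 25, 20] → max 25
[19, 1, 25, 20, 19] → max 25
[1, 25, 20, 19, 24] → max 25
[25, 20, 19, 24, 16] → max 25
[20, 19, 24, 16, 5] → max 24
[19, 24, 16, 5, 1] → max 24
Least of these is 19.

19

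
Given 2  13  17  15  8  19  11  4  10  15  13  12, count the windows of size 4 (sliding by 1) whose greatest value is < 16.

(2, 13, 17, 15) → max 17
(13, 17, 15, 8) → max 17
(17, 15, 8, 19) → max 19
(15, 8, 19, 11) → max 19
(8, 19, 11, 4) → max 19
(19, 11, 4, 10) → max 19
(11, 4, 10, 15) → max 15  < 16 ✓
(4, 10, 15, 13) → max 15  < 16 ✓
(10, 15, 13, 12) → max 15  < 16 ✓
3 windows satisfy the condition.

3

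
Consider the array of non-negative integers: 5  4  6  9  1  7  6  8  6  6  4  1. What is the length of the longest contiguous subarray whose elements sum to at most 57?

add 5: [5] sum 5, len 1
add 4: [5, 4] sum 9, len 2
add 6: [5, 4, 6] sum 15, len 3
add 9: [5, 4, 6, 9] sum 24, len 4
add 1: [5, 4, 6, 9, 1] sum 25, len 5
add 7: [5, 4, 6, 9, 1, 7] sum 32, len 6
add 6: [5, 4, 6, 9, 1, 7, 6] sum 38, len 7
add 8: [5, 4, 6, 9, 1, 7, 6, 8] sum 46, len 8
add 6: [5, 4, 6, 9, 1, 7, 6, 8, 6] sum 52, len 9
add 6: [4, 6, 9, 1, 7, 6, 8, 6, 6] sum 53, len 9
add 4: [4, 6, 9, 1, 7, 6, 8, 6, 6, 4] sum 57, len 10
add 1: [6, 9, 1, 7, 6, 8, 6, 6, 4, 1] sum 54, len 10
Longest length seen: 10.

10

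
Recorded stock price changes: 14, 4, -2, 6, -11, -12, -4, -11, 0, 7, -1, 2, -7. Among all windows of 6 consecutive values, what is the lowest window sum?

[14, 4, -2, 6, -11, -12] → sum -1
[4, -2, 6, -11, -12, -4] → sum -19
[-2, 6, -11, -12, -4, -11] → sum -34
[6, -11, -12, -4, -11, 0] → sum -32
[-11, -12, -4, -11, 0, 7] → sum -31
[-12, -4, -11, 0, 7, -1] → sum -21
[-4, -11, 0, 7, -1, 2] → sum -7
[-11, 0, 7, -1, 2, -7] → sum -10
Lowest of these is -34.

-34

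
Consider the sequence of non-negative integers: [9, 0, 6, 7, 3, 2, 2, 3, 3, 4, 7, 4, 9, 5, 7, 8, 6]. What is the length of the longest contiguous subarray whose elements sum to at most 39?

Extend to the right; shrink from the left whenever the sum exceeds 39:
add 9: [9] sum 9, len 1
add 0: [9, 0] sum 9, len 2
add 6: [9, 0, 6] sum 15, len 3
add 7: [9, 0, 6, 7] sum 22, len 4
add 3: [9, 0, 6, 7, 3] sum 25, len 5
add 2: [9, 0, 6, 7, 3, 2] sum 27, len 6
add 2: [9, 0, 6, 7, 3, 2, 2] sum 29, len 7
add 3: [9, 0, 6, 7, 3, 2, 2, 3] sum 32, len 8
add 3: [9, 0, 6, 7, 3, 2, 2, 3, 3] sum 35, len 9
add 4: [9, 0, 6, 7, 3, 2, 2, 3, 3, 4] sum 39, len 10
add 7: [0, 6, 7, 3, 2, 2, 3, 3, 4, 7] sum 37, len 10
add 4: [7, 3, 2, 2, 3, 3, 4, 7, 4] sum 35, len 9
add 9: [3, 2, 2, 3, 3, 4, 7, 4, 9] sum 37, len 9
add 5: [2, 2, 3, 3, 4, 7, 4, 9, 5] sum 39, len 9
add 7: [3, 4, 7, 4, 9, 5, 7] sum 39, len 7
add 8: [4, 9, 5, 7, 8] sum 33, len 5
add 6: [4, 9, 5, 7, 8, 6] sum 39, len 6
Longest length seen: 10.

10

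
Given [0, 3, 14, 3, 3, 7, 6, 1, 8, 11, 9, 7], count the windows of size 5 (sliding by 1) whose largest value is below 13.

0 3 14 3 3 → max 14
3 14 3 3 7 → max 14
14 3 3 7 6 → max 14
3 3 7 6 1 → max 7  < 13 ✓
3 7 6 1 8 → max 8  < 13 ✓
7 6 1 8 11 → max 11  < 13 ✓
6 1 8 11 9 → max 11  < 13 ✓
1 8 11 9 7 → max 11  < 13 ✓
5 windows satisfy the condition.

5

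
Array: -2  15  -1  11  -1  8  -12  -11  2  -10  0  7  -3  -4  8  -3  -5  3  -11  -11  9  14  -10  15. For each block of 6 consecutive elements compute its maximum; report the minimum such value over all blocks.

-2 15 -1 11 -1 8 → max 15
15 -1 11 -1 8 -12 → max 15
-1 11 -1 8 -12 -11 → max 11
11 -1 8 -12 -11 2 → max 11
-1 8 -12 -11 2 -10 → max 8
8 -12 -11 2 -10 0 → max 8
-12 -11 2 -10 0 7 → max 7
-11 2 -10 0 7 -3 → max 7
2 -10 0 7 -3 -4 → max 7
-10 0 7 -3 -4 8 → max 8
0 7 -3 -4 8 -3 → max 8
7 -3 -4 8 -3 -5 → max 8
-3 -4 8 -3 -5 3 → max 8
-4 8 -3 -5 3 -11 → max 8
8 -3 -5 3 -11 -11 → max 8
-3 -5 3 -11 -11 9 → max 9
-5 3 -11 -11 9 14 → max 14
3 -11 -11 9 14 -10 → max 14
-11 -11 9 14 -10 15 → max 15
Minimum of these is 7.

7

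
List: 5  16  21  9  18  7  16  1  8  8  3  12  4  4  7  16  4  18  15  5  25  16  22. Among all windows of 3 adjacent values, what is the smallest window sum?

5 16 21 → sum 42
16 21 9 → sum 46
21 9 18 → sum 48
9 18 7 → sum 34
18 7 16 → sum 41
7 16 1 → sum 24
16 1 8 → sum 25
1 8 8 → sum 17
8 8 3 → sum 19
8 3 12 → sum 23
3 12 4 → sum 19
12 4 4 → sum 20
4 4 7 → sum 15
4 7 16 → sum 27
7 16 4 → sum 27
16 4 18 → sum 38
4 18 15 → sum 37
18 15 5 → sum 38
15 5 25 → sum 45
5 25 16 → sum 46
25 16 22 → sum 63
Smallest of these is 15.

15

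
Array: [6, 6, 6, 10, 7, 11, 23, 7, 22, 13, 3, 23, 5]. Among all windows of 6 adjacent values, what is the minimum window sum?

46

6 6 6 10 7 11 → sum 46
6 6 10 7 11 23 → sum 63
6 10 7 11 23 7 → sum 64
10 7 11 23 7 22 → sum 80
7 11 23 7 22 13 → sum 83
11 23 7 22 13 3 → sum 79
23 7 22 13 3 23 → sum 91
7 22 13 3 23 5 → sum 73
Minimum of these is 46.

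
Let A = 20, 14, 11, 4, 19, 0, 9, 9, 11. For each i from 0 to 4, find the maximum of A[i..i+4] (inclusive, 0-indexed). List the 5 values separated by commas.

20, 19, 19, 19, 19

(20, 14, 11, 4, 19) → max 20
(14, 11, 4, 19, 0) → max 19
(11, 4, 19, 0, 9) → max 19
(4, 19, 0, 9, 9) → max 19
(19, 0, 9, 9, 11) → max 19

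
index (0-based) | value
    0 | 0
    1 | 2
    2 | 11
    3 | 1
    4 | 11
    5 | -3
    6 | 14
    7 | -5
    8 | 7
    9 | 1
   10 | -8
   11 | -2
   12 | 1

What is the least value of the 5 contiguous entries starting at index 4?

-5

Elements at indices 4..8: 11, -3, 14, -5, 7
min(11, -3, 14, -5, 7) = -5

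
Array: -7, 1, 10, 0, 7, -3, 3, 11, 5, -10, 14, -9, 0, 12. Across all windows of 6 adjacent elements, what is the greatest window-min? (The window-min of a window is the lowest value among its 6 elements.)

-3

Each size-6 window and its min:
[-7, 1, 10, 0, 7, -3] → min -7
[1, 10, 0, 7, -3, 3] → min -3
[10, 0, 7, -3, 3, 11] → min -3
[0, 7, -3, 3, 11, 5] → min -3
[7, -3, 3, 11, 5, -10] → min -10
[-3, 3, 11, 5, -10, 14] → min -10
[3, 11, 5, -10, 14, -9] → min -10
[11, 5, -10, 14, -9, 0] → min -10
[5, -10, 14, -9, 0, 12] → min -10
Greatest of these is -3.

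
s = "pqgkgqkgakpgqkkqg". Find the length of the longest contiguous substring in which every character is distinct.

[p] len 1
[p, q] len 2
[p, q, g] len 3
[p, q, g, k] len 4
[k, g] len 2
[k, g, q] len 3
[g, q, k] len 3
[q, k, g] len 3
[q, k, g, a] len 4
[g, a, k] len 3
[g, a, k, p] len 4
[a, k, p, g] len 4
[a, k, p, g, q] len 5
[p, g, q, k] len 4
[k] len 1
[k, q] len 2
[k, q, g] len 3
Longest all-distinct length: 5.

5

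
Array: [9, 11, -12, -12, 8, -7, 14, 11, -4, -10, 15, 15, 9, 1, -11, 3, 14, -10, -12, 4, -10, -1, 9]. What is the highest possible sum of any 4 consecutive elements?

Window sums for each of the 20 positions:
(9, 11, -12, -12) → sum -4
(11, -12, -12, 8) → sum -5
(-12, -12, 8, -7) → sum -23
(-12, 8, -7, 14) → sum 3
(8, -7, 14, 11) → sum 26
(-7, 14, 11, -4) → sum 14
(14, 11, -4, -10) → sum 11
(11, -4, -10, 15) → sum 12
(-4, -10, 15, 15) → sum 16
(-10, 15, 15, 9) → sum 29
(15, 15, 9, 1) → sum 40
(15, 9, 1, -11) → sum 14
(9, 1, -11, 3) → sum 2
(1, -11, 3, 14) → sum 7
(-11, 3, 14, -10) → sum -4
(3, 14, -10, -12) → sum -5
(14, -10, -12, 4) → sum -4
(-10, -12, 4, -10) → sum -28
(-12, 4, -10, -1) → sum -19
(4, -10, -1, 9) → sum 2
Highest of these is 40.

40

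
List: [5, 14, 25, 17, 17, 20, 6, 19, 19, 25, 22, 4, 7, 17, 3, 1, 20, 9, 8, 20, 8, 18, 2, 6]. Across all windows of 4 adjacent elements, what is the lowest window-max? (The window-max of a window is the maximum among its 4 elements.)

Each size-4 window and its max:
5 14 25 17 → max 25
14 25 17 17 → max 25
25 17 17 20 → max 25
17 17 20 6 → max 20
17 20 6 19 → max 20
20 6 19 19 → max 20
6 19 19 25 → max 25
19 19 25 22 → max 25
19 25 22 4 → max 25
25 22 4 7 → max 25
22 4 7 17 → max 22
4 7 17 3 → max 17
7 17 3 1 → max 17
17 3 1 20 → max 20
3 1 20 9 → max 20
1 20 9 8 → max 20
20 9 8 20 → max 20
9 8 20 8 → max 20
8 20 8 18 → max 20
20 8 18 2 → max 20
8 18 2 6 → max 18
Lowest of these is 17.

17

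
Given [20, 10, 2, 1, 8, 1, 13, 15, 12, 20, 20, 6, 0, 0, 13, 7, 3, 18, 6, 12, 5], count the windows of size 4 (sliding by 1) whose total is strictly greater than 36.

9

(20, 10, 2, 1) → sum 33
(10, 2, 1, 8) → sum 21
(2, 1, 8, 1) → sum 12
(1, 8, 1, 13) → sum 23
(8, 1, 13, 15) → sum 37  > 36 ✓
(1, 13, 15, 12) → sum 41  > 36 ✓
(13, 15, 12, 20) → sum 60  > 36 ✓
(15, 12, 20, 20) → sum 67  > 36 ✓
(12, 20, 20, 6) → sum 58  > 36 ✓
(20, 20, 6, 0) → sum 46  > 36 ✓
(20, 6, 0, 0) → sum 26
(6, 0, 0, 13) → sum 19
(0, 0, 13, 7) → sum 20
(0, 13, 7, 3) → sum 23
(13, 7, 3, 18) → sum 41  > 36 ✓
(7, 3, 18, 6) → sum 34
(3, 18, 6, 12) → sum 39  > 36 ✓
(18, 6, 12, 5) → sum 41  > 36 ✓
9 windows satisfy the condition.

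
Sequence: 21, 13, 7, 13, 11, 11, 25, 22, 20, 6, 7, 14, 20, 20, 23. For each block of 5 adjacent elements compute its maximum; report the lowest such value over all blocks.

21 13 7 13 11 → max 21
13 7 13 11 11 → max 13
7 13 11 11 25 → max 25
13 11 11 25 22 → max 25
11 11 25 22 20 → max 25
11 25 22 20 6 → max 25
25 22 20 6 7 → max 25
22 20 6 7 14 → max 22
20 6 7 14 20 → max 20
6 7 14 20 20 → max 20
7 14 20 20 23 → max 23
Lowest of these is 13.

13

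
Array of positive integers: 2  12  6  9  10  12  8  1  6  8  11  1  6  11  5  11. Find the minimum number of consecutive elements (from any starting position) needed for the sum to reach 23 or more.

3

add 2: running sum 2 < 23
add 12: running sum 14 < 23
add 6: running sum 20 < 23
add 9: shortest ending here [12, 6, 9] sum 27, len 3
add 10: shortest ending here [6, 9, 10] sum 25, len 3
add 12: shortest ending here [9, 10, 12] sum 31, len 3
add 8: shortest ending here [10, 12, 8] sum 30, len 3
add 1: shortest ending here [10, 12, 8, 1] sum 31, len 4
add 6: shortest ending here [12, 8, 1, 6] sum 27, len 4
add 8: shortest ending here [8, 1, 6, 8] sum 23, len 4
add 11: shortest ending here [6, 8, 11] sum 25, len 3
add 1: shortest ending here [6, 8, 11, 1] sum 26, len 4
add 6: shortest ending here [8, 11, 1, 6] sum 26, len 4
add 11: shortest ending here [11, 1, 6, 11] sum 29, len 4
add 5: shortest ending here [1, 6, 11, 5] sum 23, len 4
add 11: shortest ending here [11, 5, 11] sum 27, len 3
Shortest qualifying length: 3.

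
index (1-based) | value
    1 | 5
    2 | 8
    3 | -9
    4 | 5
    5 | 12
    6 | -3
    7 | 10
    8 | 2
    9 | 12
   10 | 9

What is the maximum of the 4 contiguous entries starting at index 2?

12

Elements at indices 2..5: 8, -9, 5, 12
max(8, -9, 5, 12) = 12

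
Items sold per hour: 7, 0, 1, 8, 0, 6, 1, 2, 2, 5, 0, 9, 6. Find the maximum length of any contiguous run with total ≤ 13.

add 7: [7] sum 7, len 1
add 0: [7, 0] sum 7, len 2
add 1: [7, 0, 1] sum 8, len 3
add 8: [0, 1, 8] sum 9, len 3
add 0: [0, 1, 8, 0] sum 9, len 4
add 6: [0, 6] sum 6, len 2
add 1: [0, 6, 1] sum 7, len 3
add 2: [0, 6, 1, 2] sum 9, len 4
add 2: [0, 6, 1, 2, 2] sum 11, len 5
add 5: [1, 2, 2, 5] sum 10, len 4
add 0: [1, 2, 2, 5, 0] sum 10, len 5
add 9: [0, 9] sum 9, len 2
add 6: [6] sum 6, len 1
Longest length seen: 5.

5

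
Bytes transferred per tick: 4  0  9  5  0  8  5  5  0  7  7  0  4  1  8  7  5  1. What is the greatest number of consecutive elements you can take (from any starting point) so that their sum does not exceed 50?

Extend to the right; shrink from the left whenever the sum exceeds 50:
→ 4: sum 4, len 1
→ 0: sum 4, len 2
→ 9: sum 13, len 3
→ 5: sum 18, len 4
→ 0: sum 18, len 5
→ 8: sum 26, len 6
→ 5: sum 31, len 7
→ 5: sum 36, len 8
→ 0: sum 36, len 9
→ 7: sum 43, len 10
→ 7: sum 50, len 11
→ 0: sum 50, len 12
→ 4 (dropped 4): sum 50, len 12
→ 1 (dropped 0, 9): sum 42, len 11
→ 8: sum 50, len 12
→ 7 (dropped 5, 0, 8): sum 44, len 10
→ 5: sum 49, len 11
→ 1: sum 50, len 12
Longest length seen: 12.

12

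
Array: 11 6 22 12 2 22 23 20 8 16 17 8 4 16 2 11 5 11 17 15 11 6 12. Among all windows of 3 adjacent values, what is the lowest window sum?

[11, 6, 22] → sum 39
[6, 22, 12] → sum 40
[22, 12, 2] → sum 36
[12, 2, 22] → sum 36
[2, 22, 23] → sum 47
[22, 23, 20] → sum 65
[23, 20, 8] → sum 51
[20, 8, 16] → sum 44
[8, 16, 17] → sum 41
[16, 17, 8] → sum 41
[17, 8, 4] → sum 29
[8, 4, 16] → sum 28
[4, 16, 2] → sum 22
[16, 2, 11] → sum 29
[2, 11, 5] → sum 18
[11, 5, 11] → sum 27
[5, 11, 17] → sum 33
[11, 17, 15] → sum 43
[17, 15, 11] → sum 43
[15, 11, 6] → sum 32
[11, 6, 12] → sum 29
Lowest of these is 18.

18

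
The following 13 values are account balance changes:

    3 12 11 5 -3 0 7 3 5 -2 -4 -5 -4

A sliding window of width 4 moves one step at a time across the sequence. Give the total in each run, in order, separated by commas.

(3, 12, 11, 5) → sum 31
(12, 11, 5, -3) → sum 25
(11, 5, -3, 0) → sum 13
(5, -3, 0, 7) → sum 9
(-3, 0, 7, 3) → sum 7
(0, 7, 3, 5) → sum 15
(7, 3, 5, -2) → sum 13
(3, 5, -2, -4) → sum 2
(5, -2, -4, -5) → sum -6
(-2, -4, -5, -4) → sum -15

31, 25, 13, 9, 7, 15, 13, 2, -6, -15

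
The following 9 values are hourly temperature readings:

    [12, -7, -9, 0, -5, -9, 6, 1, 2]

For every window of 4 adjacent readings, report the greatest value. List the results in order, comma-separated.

12, 0, 0, 6, 6, 6

(12, -7, -9, 0) → max 12
(-7, -9, 0, -5) → max 0
(-9, 0, -5, -9) → max 0
(0, -5, -9, 6) → max 6
(-5, -9, 6, 1) → max 6
(-9, 6, 1, 2) → max 6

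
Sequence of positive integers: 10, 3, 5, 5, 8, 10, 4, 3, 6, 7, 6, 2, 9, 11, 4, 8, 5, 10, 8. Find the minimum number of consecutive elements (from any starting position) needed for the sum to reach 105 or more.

add 10: running sum 10 < 105
add 3: running sum 13 < 105
add 5: running sum 18 < 105
add 5: running sum 23 < 105
add 8: running sum 31 < 105
add 10: running sum 41 < 105
add 4: running sum 45 < 105
add 3: running sum 48 < 105
add 6: running sum 54 < 105
add 7: running sum 61 < 105
add 6: running sum 67 < 105
add 2: running sum 69 < 105
add 9: running sum 78 < 105
add 11: running sum 89 < 105
add 4: running sum 93 < 105
add 8: running sum 101 < 105
add 5: shortest ending here [10, 3, 5, 5, 8, 10, 4, 3, 6, 7, 6, 2, 9, 11, 4, 8, 5] sum 106, len 17
add 10: shortest ending here [3, 5, 5, 8, 10, 4, 3, 6, 7, 6, 2, 9, 11, 4, 8, 5, 10] sum 106, len 17
add 8: shortest ending here [5, 8, 10, 4, 3, 6, 7, 6, 2, 9, 11, 4, 8, 5, 10, 8] sum 106, len 16
Shortest qualifying length: 16.

16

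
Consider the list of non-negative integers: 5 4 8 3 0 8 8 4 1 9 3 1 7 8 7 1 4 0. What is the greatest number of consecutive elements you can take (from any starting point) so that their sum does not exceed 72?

16

Extend to the right; shrink from the left whenever the sum exceeds 72:
[5] sum 5 len 1
[5, 4] sum 9 len 2
[5, 4, 8] sum 17 len 3
[5, 4, 8, 3] sum 20 len 4
[5, 4, 8, 3, 0] sum 20 len 5
[5, 4, 8, 3, 0, 8] sum 28 len 6
[5, 4, 8, 3, 0, 8, 8] sum 36 len 7
[5, 4, 8, 3, 0, 8, 8, 4] sum 40 len 8
[5, 4, 8, 3, 0, 8, 8, 4, 1] sum 41 len 9
[5, 4, 8, 3, 0, 8, 8, 4, 1, 9] sum 50 len 10
[5, 4, 8, 3, 0, 8, 8, 4, 1, 9, 3] sum 53 len 11
[5, 4, 8, 3, 0, 8, 8, 4, 1, 9, 3, 1] sum 54 len 12
[5, 4, 8, 3, 0, 8, 8, 4, 1, 9, 3, 1, 7] sum 61 len 13
[5, 4, 8, 3, 0, 8, 8, 4, 1, 9, 3, 1, 7, 8] sum 69 len 14
[4, 8, 3, 0, 8, 8, 4, 1, 9, 3, 1, 7, 8, 7] sum 71 len 14
[4, 8, 3, 0, 8, 8, 4, 1, 9, 3, 1, 7, 8, 7, 1] sum 72 len 15
[8, 3, 0, 8, 8, 4, 1, 9, 3, 1, 7, 8, 7, 1, 4] sum 72 len 15
[8, 3, 0, 8, 8, 4, 1, 9, 3, 1, 7, 8, 7, 1, 4, 0] sum 72 len 16
Longest length seen: 16.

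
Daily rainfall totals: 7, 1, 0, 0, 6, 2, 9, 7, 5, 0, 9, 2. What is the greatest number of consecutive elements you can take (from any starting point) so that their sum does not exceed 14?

[7] sum 7 len 1
[7, 1] sum 8 len 2
[7, 1, 0] sum 8 len 3
[7, 1, 0, 0] sum 8 len 4
[7, 1, 0, 0, 6] sum 14 len 5
[1, 0, 0, 6, 2] sum 9 len 5
[2, 9] sum 11 len 2
[7] sum 7 len 1
[7, 5] sum 12 len 2
[7, 5, 0] sum 12 len 3
[5, 0, 9] sum 14 len 3
[0, 9, 2] sum 11 len 3
Longest length seen: 5.

5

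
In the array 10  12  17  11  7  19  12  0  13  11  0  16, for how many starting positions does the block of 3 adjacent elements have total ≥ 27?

7

(10, 12, 17) → sum 39  ≥ 27 ✓
(12, 17, 11) → sum 40  ≥ 27 ✓
(17, 11, 7) → sum 35  ≥ 27 ✓
(11, 7, 19) → sum 37  ≥ 27 ✓
(7, 19, 12) → sum 38  ≥ 27 ✓
(19, 12, 0) → sum 31  ≥ 27 ✓
(12, 0, 13) → sum 25
(0, 13, 11) → sum 24
(13, 11, 0) → sum 24
(11, 0, 16) → sum 27  ≥ 27 ✓
7 windows satisfy the condition.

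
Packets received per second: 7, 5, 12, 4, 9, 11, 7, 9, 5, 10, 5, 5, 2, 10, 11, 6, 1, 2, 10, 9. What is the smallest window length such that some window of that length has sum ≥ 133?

19

add 7: running sum 7 < 133
add 5: running sum 12 < 133
add 12: running sum 24 < 133
add 4: running sum 28 < 133
add 9: running sum 37 < 133
add 11: running sum 48 < 133
add 7: running sum 55 < 133
add 9: running sum 64 < 133
add 5: running sum 69 < 133
add 10: running sum 79 < 133
add 5: running sum 84 < 133
add 5: running sum 89 < 133
add 2: running sum 91 < 133
add 10: running sum 101 < 133
add 11: running sum 112 < 133
add 6: running sum 118 < 133
add 1: running sum 119 < 133
add 2: running sum 121 < 133
add 10: running sum 131 < 133
end 19: [5, 12, 4, 9, 11, 7, 9, 5, 10, 5, 5, 2, 10, 11, 6, 1, 2, 10, 9] sum 133, len 19
Shortest qualifying length: 19.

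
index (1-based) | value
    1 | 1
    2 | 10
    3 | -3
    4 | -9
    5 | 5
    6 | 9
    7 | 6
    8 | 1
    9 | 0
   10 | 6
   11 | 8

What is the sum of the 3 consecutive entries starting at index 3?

-7

Elements at indices 3..5: -3, -9, 5
sum(-3, -9, 5) = -7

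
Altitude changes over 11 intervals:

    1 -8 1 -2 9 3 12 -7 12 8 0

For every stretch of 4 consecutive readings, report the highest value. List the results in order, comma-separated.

(1, -8, 1, -2) → max 1
(-8, 1, -2, 9) → max 9
(1, -2, 9, 3) → max 9
(-2, 9, 3, 12) → max 12
(9, 3, 12, -7) → max 12
(3, 12, -7, 12) → max 12
(12, -7, 12, 8) → max 12
(-7, 12, 8, 0) → max 12

1, 9, 9, 12, 12, 12, 12, 12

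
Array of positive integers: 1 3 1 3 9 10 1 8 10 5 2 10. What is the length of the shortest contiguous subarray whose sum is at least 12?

2

Extend right; whenever the sum reaches 12, record the length and shrink from the left:
add 1: running sum 1 < 12
add 3: running sum 4 < 12
add 1: running sum 5 < 12
add 3: running sum 8 < 12
end 4: [3, 9] sum 12, len 2
end 5: [9, 10] sum 19, len 2
end 6: [9, 10, 1] sum 20, len 3
end 7: [10, 1, 8] sum 19, len 3
end 8: [8, 10] sum 18, len 2
end 9: [10, 5] sum 15, len 2
end 10: [10, 5, 2] sum 17, len 3
end 11: [2, 10] sum 12, len 2
Shortest qualifying length: 2.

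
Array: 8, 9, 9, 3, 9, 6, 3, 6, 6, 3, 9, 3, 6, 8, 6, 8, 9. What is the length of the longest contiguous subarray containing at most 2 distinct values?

add 8: window [8] (1 distinct), len 1
add 9: window [8, 9] (2 distinct), len 2
add 9: window [8, 9, 9] (2 distinct), len 3
add 3: window [9, 9, 3] (2 distinct), len 3
add 9: window [9, 9, 3, 9] (2 distinct), len 4
add 6: window [9, 6] (2 distinct), len 2
add 3: window [6, 3] (2 distinct), len 2
add 6: window [6, 3, 6] (2 distinct), len 3
add 6: window [6, 3, 6, 6] (2 distinct), len 4
add 3: window [6, 3, 6, 6, 3] (2 distinct), len 5
add 9: window [3, 9] (2 distinct), len 2
add 3: window [3, 9, 3] (2 distinct), len 3
add 6: window [3, 6] (2 distinct), len 2
add 8: window [6, 8] (2 distinct), len 2
add 6: window [6, 8, 6] (2 distinct), len 3
add 8: window [6, 8, 6, 8] (2 distinct), len 4
add 9: window [8, 9] (2 distinct), len 2
Longest length with ≤2 distinct: 5.

5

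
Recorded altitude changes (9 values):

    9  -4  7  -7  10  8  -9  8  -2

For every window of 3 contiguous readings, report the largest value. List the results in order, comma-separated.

[9, -4, 7] → max 9
[-4, 7, -7] → max 7
[7, -7, 10] → max 10
[-7, 10, 8] → max 10
[10, 8, -9] → max 10
[8, -9, 8] → max 8
[-9, 8, -2] → max 8

9, 7, 10, 10, 10, 8, 8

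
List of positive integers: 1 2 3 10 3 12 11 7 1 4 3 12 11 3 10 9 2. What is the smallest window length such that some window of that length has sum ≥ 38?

5

add 1: running sum 1 < 38
add 2: running sum 3 < 38
add 3: running sum 6 < 38
add 10: running sum 16 < 38
add 3: running sum 19 < 38
add 12: running sum 31 < 38
end 6: [3, 10, 3, 12, 11] sum 39, len 5
end 7: [10, 3, 12, 11, 7] sum 43, len 5
end 8: [10, 3, 12, 11, 7, 1] sum 44, len 6
end 9: [3, 12, 11, 7, 1, 4] sum 38, len 6
end 10: [12, 11, 7, 1, 4, 3] sum 38, len 6
end 11: [11, 7, 1, 4, 3, 12] sum 38, len 6
end 12: [7, 1, 4, 3, 12, 11] sum 38, len 6
end 13: [7, 1, 4, 3, 12, 11, 3] sum 41, len 7
end 14: [3, 12, 11, 3, 10] sum 39, len 5
end 15: [12, 11, 3, 10, 9] sum 45, len 5
end 16: [12, 11, 3, 10, 9, 2] sum 47, len 6
Shortest qualifying length: 5.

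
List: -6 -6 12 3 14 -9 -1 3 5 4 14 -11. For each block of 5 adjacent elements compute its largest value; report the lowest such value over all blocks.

5

Each size-5 window and its max:
-6 -6 12 3 14 → max 14
-6 12 3 14 -9 → max 14
12 3 14 -9 -1 → max 14
3 14 -9 -1 3 → max 14
14 -9 -1 3 5 → max 14
-9 -1 3 5 4 → max 5
-1 3 5 4 14 → max 14
3 5 4 14 -11 → max 14
Lowest of these is 5.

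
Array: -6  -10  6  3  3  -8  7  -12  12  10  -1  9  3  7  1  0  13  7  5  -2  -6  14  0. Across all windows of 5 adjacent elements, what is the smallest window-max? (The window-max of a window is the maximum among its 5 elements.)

6

(-6, -10, 6, 3, 3) → max 6
(-10, 6, 3, 3, -8) → max 6
(6, 3, 3, -8, 7) → max 7
(3, 3, -8, 7, -12) → max 7
(3, -8, 7, -12, 12) → max 12
(-8, 7, -12, 12, 10) → max 12
(7, -12, 12, 10, -1) → max 12
(-12, 12, 10, -1, 9) → max 12
(12, 10, -1, 9, 3) → max 12
(10, -1, 9, 3, 7) → max 10
(-1, 9, 3, 7, 1) → max 9
(9, 3, 7, 1, 0) → max 9
(3, 7, 1, 0, 13) → max 13
(7, 1, 0, 13, 7) → max 13
(1, 0, 13, 7, 5) → max 13
(0, 13, 7, 5, -2) → max 13
(13, 7, 5, -2, -6) → max 13
(7, 5, -2, -6, 14) → max 14
(5, -2, -6, 14, 0) → max 14
Smallest of these is 6.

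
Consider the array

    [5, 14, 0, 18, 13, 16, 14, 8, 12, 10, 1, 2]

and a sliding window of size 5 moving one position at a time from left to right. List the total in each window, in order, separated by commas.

5 14 0 18 13 → sum 50
14 0 18 13 16 → sum 61
0 18 13 16 14 → sum 61
18 13 16 14 8 → sum 69
13 16 14 8 12 → sum 63
16 14 8 12 10 → sum 60
14 8 12 10 1 → sum 45
8 12 10 1 2 → sum 33

50, 61, 61, 69, 63, 60, 45, 33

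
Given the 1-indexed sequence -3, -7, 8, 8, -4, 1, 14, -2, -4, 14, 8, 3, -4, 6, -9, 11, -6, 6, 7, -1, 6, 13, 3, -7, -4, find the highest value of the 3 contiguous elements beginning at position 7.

Elements at indices 7..9: 14, -2, -4
max(14, -2, -4) = 14

14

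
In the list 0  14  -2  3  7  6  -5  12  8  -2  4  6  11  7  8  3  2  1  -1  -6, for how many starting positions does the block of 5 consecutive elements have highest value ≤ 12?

14

0 14 -2 3 7 → max 14
14 -2 3 7 6 → max 14
-2 3 7 6 -5 → max 7  ≤ 12 ✓
3 7 6 -5 12 → max 12  ≤ 12 ✓
7 6 -5 12 8 → max 12  ≤ 12 ✓
6 -5 12 8 -2 → max 12  ≤ 12 ✓
-5 12 8 -2 4 → max 12  ≤ 12 ✓
12 8 -2 4 6 → max 12  ≤ 12 ✓
8 -2 4 6 11 → max 11  ≤ 12 ✓
-2 4 6 11 7 → max 11  ≤ 12 ✓
4 6 11 7 8 → max 11  ≤ 12 ✓
6 11 7 8 3 → max 11  ≤ 12 ✓
11 7 8 3 2 → max 11  ≤ 12 ✓
7 8 3 2 1 → max 8  ≤ 12 ✓
8 3 2 1 -1 → max 8  ≤ 12 ✓
3 2 1 -1 -6 → max 3  ≤ 12 ✓
14 windows satisfy the condition.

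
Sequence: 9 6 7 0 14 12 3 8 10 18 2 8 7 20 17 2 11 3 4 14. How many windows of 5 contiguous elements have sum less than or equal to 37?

5

(9, 6, 7, 0, 14) → sum 36  ≤ 37 ✓
(6, 7, 0, 14, 12) → sum 39
(7, 0, 14, 12, 3) → sum 36  ≤ 37 ✓
(0, 14, 12, 3, 8) → sum 37  ≤ 37 ✓
(14, 12, 3, 8, 10) → sum 47
(12, 3, 8, 10, 18) → sum 51
(3, 8, 10, 18, 2) → sum 41
(8, 10, 18, 2, 8) → sum 46
(10, 18, 2, 8, 7) → sum 45
(18, 2, 8, 7, 20) → sum 55
(2, 8, 7, 20, 17) → sum 54
(8, 7, 20, 17, 2) → sum 54
(7, 20, 17, 2, 11) → sum 57
(20, 17, 2, 11, 3) → sum 53
(17, 2, 11, 3, 4) → sum 37  ≤ 37 ✓
(2, 11, 3, 4, 14) → sum 34  ≤ 37 ✓
5 windows satisfy the condition.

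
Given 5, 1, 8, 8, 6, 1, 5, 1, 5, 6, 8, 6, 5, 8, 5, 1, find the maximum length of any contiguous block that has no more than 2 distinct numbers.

4

Extend right; when distinct count exceeds 2, shrink from the left:
[5] 1 distinct, len 1
[5, 1] 2 distinct, len 2
[1, 8] 2 distinct, len 2
[1, 8, 8] 2 distinct, len 3
[8, 8, 6] 2 distinct, len 3
[6, 1] 2 distinct, len 2
[1, 5] 2 distinct, len 2
[1, 5, 1] 2 distinct, len 3
[1, 5, 1, 5] 2 distinct, len 4
[5, 6] 2 distinct, len 2
[6, 8] 2 distinct, len 2
[6, 8, 6] 2 distinct, len 3
[6, 5] 2 distinct, len 2
[5, 8] 2 distinct, len 2
[5, 8, 5] 2 distinct, len 3
[5, 1] 2 distinct, len 2
Longest length with ≤2 distinct: 4.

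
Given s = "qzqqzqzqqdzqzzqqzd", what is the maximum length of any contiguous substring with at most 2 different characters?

9

[q] 1 distinct, len 1
[q, z] 2 distinct, len 2
[q, z, q] 2 distinct, len 3
[q, z, q, q] 2 distinct, len 4
[q, z, q, q, z] 2 distinct, len 5
[q, z, q, q, z, q] 2 distinct, len 6
[q, z, q, q, z, q, z] 2 distinct, len 7
[q, z, q, q, z, q, z, q] 2 distinct, len 8
[q, z, q, q, z, q, z, q, q] 2 distinct, len 9
[q, q, d] 2 distinct, len 3
[d, z] 2 distinct, len 2
[z, q] 2 distinct, len 2
[z, q, z] 2 distinct, len 3
[z, q, z, z] 2 distinct, len 4
[z, q, z, z, q] 2 distinct, len 5
[z, q, z, z, q, q] 2 distinct, len 6
[z, q, z, z, q, q, z] 2 distinct, len 7
[z, d] 2 distinct, len 2
Longest length with ≤2 distinct: 9.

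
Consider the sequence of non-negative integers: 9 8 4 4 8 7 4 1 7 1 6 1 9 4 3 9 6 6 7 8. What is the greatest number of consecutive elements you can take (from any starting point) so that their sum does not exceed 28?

7

Extend to the right; shrink from the left whenever the sum exceeds 28:
→ 9: sum 9, len 1
→ 8: sum 17, len 2
→ 4: sum 21, len 3
→ 4: sum 25, len 4
→ 8 (dropped 9): sum 24, len 4
→ 7 (dropped 8): sum 23, len 4
→ 4: sum 27, len 5
→ 1: sum 28, len 6
→ 7 (dropped 4, 4): sum 27, len 5
→ 1: sum 28, len 6
→ 6 (dropped 8): sum 26, len 6
→ 1: sum 27, len 7
→ 9 (dropped 7, 4): sum 25, len 6
→ 4 (dropped 1): sum 28, len 6
→ 3 (dropped 7): sum 24, len 6
→ 9 (dropped 1, 6): sum 26, len 5
→ 6 (dropped 1, 9): sum 22, len 4
→ 6: sum 28, len 5
→ 7 (dropped 4, 3): sum 28, len 4
→ 8 (dropped 9): sum 27, len 4
Longest length seen: 7.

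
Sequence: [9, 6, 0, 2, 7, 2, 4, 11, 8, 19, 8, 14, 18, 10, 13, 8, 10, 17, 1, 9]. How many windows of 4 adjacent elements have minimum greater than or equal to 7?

8

[9, 6, 0, 2] → min 0
[6, 0, 2, 7] → min 0
[0, 2, 7, 2] → min 0
[2, 7, 2, 4] → min 2
[7, 2, 4, 11] → min 2
[2, 4, 11, 8] → min 2
[4, 11, 8, 19] → min 4
[11, 8, 19, 8] → min 8  ≥ 7 ✓
[8, 19, 8, 14] → min 8  ≥ 7 ✓
[19, 8, 14, 18] → min 8  ≥ 7 ✓
[8, 14, 18, 10] → min 8  ≥ 7 ✓
[14, 18, 10, 13] → min 10  ≥ 7 ✓
[18, 10, 13, 8] → min 8  ≥ 7 ✓
[10, 13, 8, 10] → min 8  ≥ 7 ✓
[13, 8, 10, 17] → min 8  ≥ 7 ✓
[8, 10, 17, 1] → min 1
[10, 17, 1, 9] → min 1
8 windows satisfy the condition.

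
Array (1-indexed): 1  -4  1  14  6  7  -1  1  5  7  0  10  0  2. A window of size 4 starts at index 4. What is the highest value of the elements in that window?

14

Elements at indices 4..7: 14, 6, 7, -1
max(14, 6, 7, -1) = 14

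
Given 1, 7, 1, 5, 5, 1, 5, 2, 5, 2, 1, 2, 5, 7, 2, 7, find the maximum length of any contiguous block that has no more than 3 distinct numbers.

add 1: window [1] (1 distinct), len 1
add 7: window [1, 7] (2 distinct), len 2
add 1: window [1, 7, 1] (2 distinct), len 3
add 5: window [1, 7, 1, 5] (3 distinct), len 4
add 5: window [1, 7, 1, 5, 5] (3 distinct), len 5
add 1: window [1, 7, 1, 5, 5, 1] (3 distinct), len 6
add 5: window [1, 7, 1, 5, 5, 1, 5] (3 distinct), len 7
add 2: window [1, 5, 5, 1, 5, 2] (3 distinct), len 6
add 5: window [1, 5, 5, 1, 5, 2, 5] (3 distinct), len 7
add 2: window [1, 5, 5, 1, 5, 2, 5, 2] (3 distinct), len 8
add 1: window [1, 5, 5, 1, 5, 2, 5, 2, 1] (3 distinct), len 9
add 2: window [1, 5, 5, 1, 5, 2, 5, 2, 1, 2] (3 distinct), len 10
add 5: window [1, 5, 5, 1, 5, 2, 5, 2, 1, 2, 5] (3 distinct), len 11
add 7: window [2, 5, 7] (3 distinct), len 3
add 2: window [2, 5, 7, 2] (3 distinct), len 4
add 7: window [2, 5, 7, 2, 7] (3 distinct), len 5
Longest length with ≤3 distinct: 11.

11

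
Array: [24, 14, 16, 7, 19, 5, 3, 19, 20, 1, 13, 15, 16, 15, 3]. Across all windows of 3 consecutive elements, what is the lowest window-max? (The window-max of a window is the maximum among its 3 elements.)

15

(24, 14, 16) → max 24
(14, 16, 7) → max 16
(16, 7, 19) → max 19
(7, 19, 5) → max 19
(19, 5, 3) → max 19
(5, 3, 19) → max 19
(3, 19, 20) → max 20
(19, 20, 1) → max 20
(20, 1, 13) → max 20
(1, 13, 15) → max 15
(13, 15, 16) → max 16
(15, 16, 15) → max 16
(16, 15, 3) → max 16
Lowest of these is 15.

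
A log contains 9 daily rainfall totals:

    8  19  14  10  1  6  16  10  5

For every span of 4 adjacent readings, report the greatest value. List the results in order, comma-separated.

(8, 19, 14, 10) → max 19
(19, 14, 10, 1) → max 19
(14, 10, 1, 6) → max 14
(10, 1, 6, 16) → max 16
(1, 6, 16, 10) → max 16
(6, 16, 10, 5) → max 16

19, 19, 14, 16, 16, 16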